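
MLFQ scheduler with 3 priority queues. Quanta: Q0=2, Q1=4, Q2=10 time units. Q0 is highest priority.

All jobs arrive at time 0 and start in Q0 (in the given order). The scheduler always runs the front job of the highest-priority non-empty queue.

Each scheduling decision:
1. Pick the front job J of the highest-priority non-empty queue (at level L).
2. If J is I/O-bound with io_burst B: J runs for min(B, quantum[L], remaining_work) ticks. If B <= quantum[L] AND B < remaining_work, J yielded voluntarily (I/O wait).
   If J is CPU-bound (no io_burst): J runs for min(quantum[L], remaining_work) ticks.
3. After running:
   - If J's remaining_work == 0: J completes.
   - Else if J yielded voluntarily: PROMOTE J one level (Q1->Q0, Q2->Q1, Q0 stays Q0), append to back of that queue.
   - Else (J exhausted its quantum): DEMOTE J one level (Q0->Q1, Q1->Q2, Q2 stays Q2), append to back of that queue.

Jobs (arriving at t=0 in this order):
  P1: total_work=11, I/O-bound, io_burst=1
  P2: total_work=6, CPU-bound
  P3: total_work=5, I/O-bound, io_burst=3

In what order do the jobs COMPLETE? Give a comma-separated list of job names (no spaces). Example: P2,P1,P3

t=0-1: P1@Q0 runs 1, rem=10, I/O yield, promote→Q0. Q0=[P2,P3,P1] Q1=[] Q2=[]
t=1-3: P2@Q0 runs 2, rem=4, quantum used, demote→Q1. Q0=[P3,P1] Q1=[P2] Q2=[]
t=3-5: P3@Q0 runs 2, rem=3, quantum used, demote→Q1. Q0=[P1] Q1=[P2,P3] Q2=[]
t=5-6: P1@Q0 runs 1, rem=9, I/O yield, promote→Q0. Q0=[P1] Q1=[P2,P3] Q2=[]
t=6-7: P1@Q0 runs 1, rem=8, I/O yield, promote→Q0. Q0=[P1] Q1=[P2,P3] Q2=[]
t=7-8: P1@Q0 runs 1, rem=7, I/O yield, promote→Q0. Q0=[P1] Q1=[P2,P3] Q2=[]
t=8-9: P1@Q0 runs 1, rem=6, I/O yield, promote→Q0. Q0=[P1] Q1=[P2,P3] Q2=[]
t=9-10: P1@Q0 runs 1, rem=5, I/O yield, promote→Q0. Q0=[P1] Q1=[P2,P3] Q2=[]
t=10-11: P1@Q0 runs 1, rem=4, I/O yield, promote→Q0. Q0=[P1] Q1=[P2,P3] Q2=[]
t=11-12: P1@Q0 runs 1, rem=3, I/O yield, promote→Q0. Q0=[P1] Q1=[P2,P3] Q2=[]
t=12-13: P1@Q0 runs 1, rem=2, I/O yield, promote→Q0. Q0=[P1] Q1=[P2,P3] Q2=[]
t=13-14: P1@Q0 runs 1, rem=1, I/O yield, promote→Q0. Q0=[P1] Q1=[P2,P3] Q2=[]
t=14-15: P1@Q0 runs 1, rem=0, completes. Q0=[] Q1=[P2,P3] Q2=[]
t=15-19: P2@Q1 runs 4, rem=0, completes. Q0=[] Q1=[P3] Q2=[]
t=19-22: P3@Q1 runs 3, rem=0, completes. Q0=[] Q1=[] Q2=[]

Answer: P1,P2,P3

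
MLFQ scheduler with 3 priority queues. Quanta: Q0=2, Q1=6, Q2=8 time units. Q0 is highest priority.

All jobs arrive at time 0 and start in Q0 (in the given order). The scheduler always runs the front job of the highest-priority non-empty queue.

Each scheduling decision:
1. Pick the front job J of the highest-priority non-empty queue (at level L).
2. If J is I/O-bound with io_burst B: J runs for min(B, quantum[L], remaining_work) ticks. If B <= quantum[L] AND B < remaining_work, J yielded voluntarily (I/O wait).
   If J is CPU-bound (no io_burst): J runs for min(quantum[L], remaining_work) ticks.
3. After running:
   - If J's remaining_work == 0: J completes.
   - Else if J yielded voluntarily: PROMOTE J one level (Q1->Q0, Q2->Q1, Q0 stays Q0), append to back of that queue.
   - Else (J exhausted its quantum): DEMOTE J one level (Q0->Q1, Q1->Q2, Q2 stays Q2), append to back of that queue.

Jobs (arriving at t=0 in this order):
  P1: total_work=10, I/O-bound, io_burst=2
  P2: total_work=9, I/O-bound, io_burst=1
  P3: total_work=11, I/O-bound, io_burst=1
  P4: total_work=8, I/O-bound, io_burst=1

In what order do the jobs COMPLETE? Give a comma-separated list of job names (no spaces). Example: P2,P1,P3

Answer: P1,P4,P2,P3

Derivation:
t=0-2: P1@Q0 runs 2, rem=8, I/O yield, promote→Q0. Q0=[P2,P3,P4,P1] Q1=[] Q2=[]
t=2-3: P2@Q0 runs 1, rem=8, I/O yield, promote→Q0. Q0=[P3,P4,P1,P2] Q1=[] Q2=[]
t=3-4: P3@Q0 runs 1, rem=10, I/O yield, promote→Q0. Q0=[P4,P1,P2,P3] Q1=[] Q2=[]
t=4-5: P4@Q0 runs 1, rem=7, I/O yield, promote→Q0. Q0=[P1,P2,P3,P4] Q1=[] Q2=[]
t=5-7: P1@Q0 runs 2, rem=6, I/O yield, promote→Q0. Q0=[P2,P3,P4,P1] Q1=[] Q2=[]
t=7-8: P2@Q0 runs 1, rem=7, I/O yield, promote→Q0. Q0=[P3,P4,P1,P2] Q1=[] Q2=[]
t=8-9: P3@Q0 runs 1, rem=9, I/O yield, promote→Q0. Q0=[P4,P1,P2,P3] Q1=[] Q2=[]
t=9-10: P4@Q0 runs 1, rem=6, I/O yield, promote→Q0. Q0=[P1,P2,P3,P4] Q1=[] Q2=[]
t=10-12: P1@Q0 runs 2, rem=4, I/O yield, promote→Q0. Q0=[P2,P3,P4,P1] Q1=[] Q2=[]
t=12-13: P2@Q0 runs 1, rem=6, I/O yield, promote→Q0. Q0=[P3,P4,P1,P2] Q1=[] Q2=[]
t=13-14: P3@Q0 runs 1, rem=8, I/O yield, promote→Q0. Q0=[P4,P1,P2,P3] Q1=[] Q2=[]
t=14-15: P4@Q0 runs 1, rem=5, I/O yield, promote→Q0. Q0=[P1,P2,P3,P4] Q1=[] Q2=[]
t=15-17: P1@Q0 runs 2, rem=2, I/O yield, promote→Q0. Q0=[P2,P3,P4,P1] Q1=[] Q2=[]
t=17-18: P2@Q0 runs 1, rem=5, I/O yield, promote→Q0. Q0=[P3,P4,P1,P2] Q1=[] Q2=[]
t=18-19: P3@Q0 runs 1, rem=7, I/O yield, promote→Q0. Q0=[P4,P1,P2,P3] Q1=[] Q2=[]
t=19-20: P4@Q0 runs 1, rem=4, I/O yield, promote→Q0. Q0=[P1,P2,P3,P4] Q1=[] Q2=[]
t=20-22: P1@Q0 runs 2, rem=0, completes. Q0=[P2,P3,P4] Q1=[] Q2=[]
t=22-23: P2@Q0 runs 1, rem=4, I/O yield, promote→Q0. Q0=[P3,P4,P2] Q1=[] Q2=[]
t=23-24: P3@Q0 runs 1, rem=6, I/O yield, promote→Q0. Q0=[P4,P2,P3] Q1=[] Q2=[]
t=24-25: P4@Q0 runs 1, rem=3, I/O yield, promote→Q0. Q0=[P2,P3,P4] Q1=[] Q2=[]
t=25-26: P2@Q0 runs 1, rem=3, I/O yield, promote→Q0. Q0=[P3,P4,P2] Q1=[] Q2=[]
t=26-27: P3@Q0 runs 1, rem=5, I/O yield, promote→Q0. Q0=[P4,P2,P3] Q1=[] Q2=[]
t=27-28: P4@Q0 runs 1, rem=2, I/O yield, promote→Q0. Q0=[P2,P3,P4] Q1=[] Q2=[]
t=28-29: P2@Q0 runs 1, rem=2, I/O yield, promote→Q0. Q0=[P3,P4,P2] Q1=[] Q2=[]
t=29-30: P3@Q0 runs 1, rem=4, I/O yield, promote→Q0. Q0=[P4,P2,P3] Q1=[] Q2=[]
t=30-31: P4@Q0 runs 1, rem=1, I/O yield, promote→Q0. Q0=[P2,P3,P4] Q1=[] Q2=[]
t=31-32: P2@Q0 runs 1, rem=1, I/O yield, promote→Q0. Q0=[P3,P4,P2] Q1=[] Q2=[]
t=32-33: P3@Q0 runs 1, rem=3, I/O yield, promote→Q0. Q0=[P4,P2,P3] Q1=[] Q2=[]
t=33-34: P4@Q0 runs 1, rem=0, completes. Q0=[P2,P3] Q1=[] Q2=[]
t=34-35: P2@Q0 runs 1, rem=0, completes. Q0=[P3] Q1=[] Q2=[]
t=35-36: P3@Q0 runs 1, rem=2, I/O yield, promote→Q0. Q0=[P3] Q1=[] Q2=[]
t=36-37: P3@Q0 runs 1, rem=1, I/O yield, promote→Q0. Q0=[P3] Q1=[] Q2=[]
t=37-38: P3@Q0 runs 1, rem=0, completes. Q0=[] Q1=[] Q2=[]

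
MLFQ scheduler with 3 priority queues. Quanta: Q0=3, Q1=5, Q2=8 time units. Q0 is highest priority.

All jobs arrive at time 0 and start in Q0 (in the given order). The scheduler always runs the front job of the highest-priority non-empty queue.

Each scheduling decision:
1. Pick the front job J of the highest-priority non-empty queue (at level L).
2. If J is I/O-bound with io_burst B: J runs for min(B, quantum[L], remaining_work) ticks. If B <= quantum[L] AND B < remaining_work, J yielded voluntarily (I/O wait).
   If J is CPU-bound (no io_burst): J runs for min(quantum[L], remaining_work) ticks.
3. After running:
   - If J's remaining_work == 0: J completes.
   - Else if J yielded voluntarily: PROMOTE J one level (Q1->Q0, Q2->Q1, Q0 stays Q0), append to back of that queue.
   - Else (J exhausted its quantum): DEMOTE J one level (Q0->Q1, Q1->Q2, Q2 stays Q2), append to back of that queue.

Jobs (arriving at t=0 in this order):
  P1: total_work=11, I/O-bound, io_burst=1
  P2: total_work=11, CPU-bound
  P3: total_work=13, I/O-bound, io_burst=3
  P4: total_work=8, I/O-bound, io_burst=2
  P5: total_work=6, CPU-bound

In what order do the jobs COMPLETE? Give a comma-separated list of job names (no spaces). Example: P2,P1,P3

t=0-1: P1@Q0 runs 1, rem=10, I/O yield, promote→Q0. Q0=[P2,P3,P4,P5,P1] Q1=[] Q2=[]
t=1-4: P2@Q0 runs 3, rem=8, quantum used, demote→Q1. Q0=[P3,P4,P5,P1] Q1=[P2] Q2=[]
t=4-7: P3@Q0 runs 3, rem=10, I/O yield, promote→Q0. Q0=[P4,P5,P1,P3] Q1=[P2] Q2=[]
t=7-9: P4@Q0 runs 2, rem=6, I/O yield, promote→Q0. Q0=[P5,P1,P3,P4] Q1=[P2] Q2=[]
t=9-12: P5@Q0 runs 3, rem=3, quantum used, demote→Q1. Q0=[P1,P3,P4] Q1=[P2,P5] Q2=[]
t=12-13: P1@Q0 runs 1, rem=9, I/O yield, promote→Q0. Q0=[P3,P4,P1] Q1=[P2,P5] Q2=[]
t=13-16: P3@Q0 runs 3, rem=7, I/O yield, promote→Q0. Q0=[P4,P1,P3] Q1=[P2,P5] Q2=[]
t=16-18: P4@Q0 runs 2, rem=4, I/O yield, promote→Q0. Q0=[P1,P3,P4] Q1=[P2,P5] Q2=[]
t=18-19: P1@Q0 runs 1, rem=8, I/O yield, promote→Q0. Q0=[P3,P4,P1] Q1=[P2,P5] Q2=[]
t=19-22: P3@Q0 runs 3, rem=4, I/O yield, promote→Q0. Q0=[P4,P1,P3] Q1=[P2,P5] Q2=[]
t=22-24: P4@Q0 runs 2, rem=2, I/O yield, promote→Q0. Q0=[P1,P3,P4] Q1=[P2,P5] Q2=[]
t=24-25: P1@Q0 runs 1, rem=7, I/O yield, promote→Q0. Q0=[P3,P4,P1] Q1=[P2,P5] Q2=[]
t=25-28: P3@Q0 runs 3, rem=1, I/O yield, promote→Q0. Q0=[P4,P1,P3] Q1=[P2,P5] Q2=[]
t=28-30: P4@Q0 runs 2, rem=0, completes. Q0=[P1,P3] Q1=[P2,P5] Q2=[]
t=30-31: P1@Q0 runs 1, rem=6, I/O yield, promote→Q0. Q0=[P3,P1] Q1=[P2,P5] Q2=[]
t=31-32: P3@Q0 runs 1, rem=0, completes. Q0=[P1] Q1=[P2,P5] Q2=[]
t=32-33: P1@Q0 runs 1, rem=5, I/O yield, promote→Q0. Q0=[P1] Q1=[P2,P5] Q2=[]
t=33-34: P1@Q0 runs 1, rem=4, I/O yield, promote→Q0. Q0=[P1] Q1=[P2,P5] Q2=[]
t=34-35: P1@Q0 runs 1, rem=3, I/O yield, promote→Q0. Q0=[P1] Q1=[P2,P5] Q2=[]
t=35-36: P1@Q0 runs 1, rem=2, I/O yield, promote→Q0. Q0=[P1] Q1=[P2,P5] Q2=[]
t=36-37: P1@Q0 runs 1, rem=1, I/O yield, promote→Q0. Q0=[P1] Q1=[P2,P5] Q2=[]
t=37-38: P1@Q0 runs 1, rem=0, completes. Q0=[] Q1=[P2,P5] Q2=[]
t=38-43: P2@Q1 runs 5, rem=3, quantum used, demote→Q2. Q0=[] Q1=[P5] Q2=[P2]
t=43-46: P5@Q1 runs 3, rem=0, completes. Q0=[] Q1=[] Q2=[P2]
t=46-49: P2@Q2 runs 3, rem=0, completes. Q0=[] Q1=[] Q2=[]

Answer: P4,P3,P1,P5,P2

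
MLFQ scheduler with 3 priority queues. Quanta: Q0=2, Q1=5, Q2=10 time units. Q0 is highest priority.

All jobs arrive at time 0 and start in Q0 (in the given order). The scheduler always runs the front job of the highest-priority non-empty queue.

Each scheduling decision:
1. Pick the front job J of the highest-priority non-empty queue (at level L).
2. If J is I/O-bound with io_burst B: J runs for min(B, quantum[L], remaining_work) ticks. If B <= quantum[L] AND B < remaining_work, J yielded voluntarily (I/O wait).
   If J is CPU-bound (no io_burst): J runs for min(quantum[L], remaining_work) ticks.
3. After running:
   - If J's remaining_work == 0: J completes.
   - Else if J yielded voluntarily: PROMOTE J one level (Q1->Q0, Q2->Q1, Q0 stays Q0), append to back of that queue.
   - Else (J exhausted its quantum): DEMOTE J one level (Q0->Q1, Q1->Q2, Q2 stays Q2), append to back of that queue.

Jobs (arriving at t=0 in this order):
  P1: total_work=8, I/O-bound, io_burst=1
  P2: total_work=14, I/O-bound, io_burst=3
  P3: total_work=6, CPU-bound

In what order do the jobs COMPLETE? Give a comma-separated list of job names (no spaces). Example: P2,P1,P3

t=0-1: P1@Q0 runs 1, rem=7, I/O yield, promote→Q0. Q0=[P2,P3,P1] Q1=[] Q2=[]
t=1-3: P2@Q0 runs 2, rem=12, quantum used, demote→Q1. Q0=[P3,P1] Q1=[P2] Q2=[]
t=3-5: P3@Q0 runs 2, rem=4, quantum used, demote→Q1. Q0=[P1] Q1=[P2,P3] Q2=[]
t=5-6: P1@Q0 runs 1, rem=6, I/O yield, promote→Q0. Q0=[P1] Q1=[P2,P3] Q2=[]
t=6-7: P1@Q0 runs 1, rem=5, I/O yield, promote→Q0. Q0=[P1] Q1=[P2,P3] Q2=[]
t=7-8: P1@Q0 runs 1, rem=4, I/O yield, promote→Q0. Q0=[P1] Q1=[P2,P3] Q2=[]
t=8-9: P1@Q0 runs 1, rem=3, I/O yield, promote→Q0. Q0=[P1] Q1=[P2,P3] Q2=[]
t=9-10: P1@Q0 runs 1, rem=2, I/O yield, promote→Q0. Q0=[P1] Q1=[P2,P3] Q2=[]
t=10-11: P1@Q0 runs 1, rem=1, I/O yield, promote→Q0. Q0=[P1] Q1=[P2,P3] Q2=[]
t=11-12: P1@Q0 runs 1, rem=0, completes. Q0=[] Q1=[P2,P3] Q2=[]
t=12-15: P2@Q1 runs 3, rem=9, I/O yield, promote→Q0. Q0=[P2] Q1=[P3] Q2=[]
t=15-17: P2@Q0 runs 2, rem=7, quantum used, demote→Q1. Q0=[] Q1=[P3,P2] Q2=[]
t=17-21: P3@Q1 runs 4, rem=0, completes. Q0=[] Q1=[P2] Q2=[]
t=21-24: P2@Q1 runs 3, rem=4, I/O yield, promote→Q0. Q0=[P2] Q1=[] Q2=[]
t=24-26: P2@Q0 runs 2, rem=2, quantum used, demote→Q1. Q0=[] Q1=[P2] Q2=[]
t=26-28: P2@Q1 runs 2, rem=0, completes. Q0=[] Q1=[] Q2=[]

Answer: P1,P3,P2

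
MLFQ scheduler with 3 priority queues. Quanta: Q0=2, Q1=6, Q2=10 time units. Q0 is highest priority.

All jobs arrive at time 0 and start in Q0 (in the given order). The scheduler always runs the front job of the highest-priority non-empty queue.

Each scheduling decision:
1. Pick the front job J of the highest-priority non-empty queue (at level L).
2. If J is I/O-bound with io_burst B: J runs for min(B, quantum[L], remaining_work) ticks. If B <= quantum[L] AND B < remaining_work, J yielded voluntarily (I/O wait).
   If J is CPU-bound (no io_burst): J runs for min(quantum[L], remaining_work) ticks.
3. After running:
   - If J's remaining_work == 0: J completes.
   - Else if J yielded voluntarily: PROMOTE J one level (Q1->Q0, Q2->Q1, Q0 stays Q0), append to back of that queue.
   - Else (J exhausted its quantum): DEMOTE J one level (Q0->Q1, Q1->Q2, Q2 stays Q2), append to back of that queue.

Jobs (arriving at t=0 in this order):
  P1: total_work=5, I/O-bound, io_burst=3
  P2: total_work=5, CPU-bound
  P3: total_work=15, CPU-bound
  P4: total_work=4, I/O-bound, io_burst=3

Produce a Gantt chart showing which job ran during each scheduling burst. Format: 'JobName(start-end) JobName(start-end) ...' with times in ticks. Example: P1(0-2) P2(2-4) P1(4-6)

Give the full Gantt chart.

t=0-2: P1@Q0 runs 2, rem=3, quantum used, demote→Q1. Q0=[P2,P3,P4] Q1=[P1] Q2=[]
t=2-4: P2@Q0 runs 2, rem=3, quantum used, demote→Q1. Q0=[P3,P4] Q1=[P1,P2] Q2=[]
t=4-6: P3@Q0 runs 2, rem=13, quantum used, demote→Q1. Q0=[P4] Q1=[P1,P2,P3] Q2=[]
t=6-8: P4@Q0 runs 2, rem=2, quantum used, demote→Q1. Q0=[] Q1=[P1,P2,P3,P4] Q2=[]
t=8-11: P1@Q1 runs 3, rem=0, completes. Q0=[] Q1=[P2,P3,P4] Q2=[]
t=11-14: P2@Q1 runs 3, rem=0, completes. Q0=[] Q1=[P3,P4] Q2=[]
t=14-20: P3@Q1 runs 6, rem=7, quantum used, demote→Q2. Q0=[] Q1=[P4] Q2=[P3]
t=20-22: P4@Q1 runs 2, rem=0, completes. Q0=[] Q1=[] Q2=[P3]
t=22-29: P3@Q2 runs 7, rem=0, completes. Q0=[] Q1=[] Q2=[]

Answer: P1(0-2) P2(2-4) P3(4-6) P4(6-8) P1(8-11) P2(11-14) P3(14-20) P4(20-22) P3(22-29)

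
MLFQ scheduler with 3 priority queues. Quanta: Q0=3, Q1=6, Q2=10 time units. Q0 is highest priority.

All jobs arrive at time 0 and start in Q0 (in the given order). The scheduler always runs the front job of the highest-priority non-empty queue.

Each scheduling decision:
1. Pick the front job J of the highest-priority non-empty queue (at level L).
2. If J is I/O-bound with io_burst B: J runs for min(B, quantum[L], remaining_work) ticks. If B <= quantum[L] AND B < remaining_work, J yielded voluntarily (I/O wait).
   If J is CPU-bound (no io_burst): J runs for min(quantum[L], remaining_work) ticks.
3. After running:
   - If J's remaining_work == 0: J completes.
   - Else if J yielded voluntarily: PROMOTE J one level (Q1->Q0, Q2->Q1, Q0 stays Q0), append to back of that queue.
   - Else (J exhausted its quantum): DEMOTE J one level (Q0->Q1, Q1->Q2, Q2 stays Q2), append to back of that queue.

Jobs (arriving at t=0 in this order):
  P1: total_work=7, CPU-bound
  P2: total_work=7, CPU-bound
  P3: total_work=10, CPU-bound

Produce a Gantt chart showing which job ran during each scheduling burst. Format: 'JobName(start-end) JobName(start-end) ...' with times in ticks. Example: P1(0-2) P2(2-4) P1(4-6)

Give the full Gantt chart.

t=0-3: P1@Q0 runs 3, rem=4, quantum used, demote→Q1. Q0=[P2,P3] Q1=[P1] Q2=[]
t=3-6: P2@Q0 runs 3, rem=4, quantum used, demote→Q1. Q0=[P3] Q1=[P1,P2] Q2=[]
t=6-9: P3@Q0 runs 3, rem=7, quantum used, demote→Q1. Q0=[] Q1=[P1,P2,P3] Q2=[]
t=9-13: P1@Q1 runs 4, rem=0, completes. Q0=[] Q1=[P2,P3] Q2=[]
t=13-17: P2@Q1 runs 4, rem=0, completes. Q0=[] Q1=[P3] Q2=[]
t=17-23: P3@Q1 runs 6, rem=1, quantum used, demote→Q2. Q0=[] Q1=[] Q2=[P3]
t=23-24: P3@Q2 runs 1, rem=0, completes. Q0=[] Q1=[] Q2=[]

Answer: P1(0-3) P2(3-6) P3(6-9) P1(9-13) P2(13-17) P3(17-23) P3(23-24)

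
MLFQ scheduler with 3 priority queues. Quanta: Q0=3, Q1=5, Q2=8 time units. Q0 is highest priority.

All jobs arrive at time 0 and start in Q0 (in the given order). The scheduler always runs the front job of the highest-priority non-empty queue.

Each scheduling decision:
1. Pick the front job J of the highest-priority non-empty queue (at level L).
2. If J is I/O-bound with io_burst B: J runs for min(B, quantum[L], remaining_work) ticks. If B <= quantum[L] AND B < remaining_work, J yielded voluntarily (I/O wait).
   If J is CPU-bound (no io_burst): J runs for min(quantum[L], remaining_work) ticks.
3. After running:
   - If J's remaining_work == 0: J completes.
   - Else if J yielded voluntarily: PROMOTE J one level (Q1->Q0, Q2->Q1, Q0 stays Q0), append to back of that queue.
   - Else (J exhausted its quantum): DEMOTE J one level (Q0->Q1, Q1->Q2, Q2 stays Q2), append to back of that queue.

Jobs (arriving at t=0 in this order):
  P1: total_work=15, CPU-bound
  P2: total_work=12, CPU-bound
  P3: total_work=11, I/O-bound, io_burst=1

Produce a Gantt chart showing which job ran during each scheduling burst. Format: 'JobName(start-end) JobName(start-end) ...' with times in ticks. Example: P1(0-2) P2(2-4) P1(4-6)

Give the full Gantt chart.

Answer: P1(0-3) P2(3-6) P3(6-7) P3(7-8) P3(8-9) P3(9-10) P3(10-11) P3(11-12) P3(12-13) P3(13-14) P3(14-15) P3(15-16) P3(16-17) P1(17-22) P2(22-27) P1(27-34) P2(34-38)

Derivation:
t=0-3: P1@Q0 runs 3, rem=12, quantum used, demote→Q1. Q0=[P2,P3] Q1=[P1] Q2=[]
t=3-6: P2@Q0 runs 3, rem=9, quantum used, demote→Q1. Q0=[P3] Q1=[P1,P2] Q2=[]
t=6-7: P3@Q0 runs 1, rem=10, I/O yield, promote→Q0. Q0=[P3] Q1=[P1,P2] Q2=[]
t=7-8: P3@Q0 runs 1, rem=9, I/O yield, promote→Q0. Q0=[P3] Q1=[P1,P2] Q2=[]
t=8-9: P3@Q0 runs 1, rem=8, I/O yield, promote→Q0. Q0=[P3] Q1=[P1,P2] Q2=[]
t=9-10: P3@Q0 runs 1, rem=7, I/O yield, promote→Q0. Q0=[P3] Q1=[P1,P2] Q2=[]
t=10-11: P3@Q0 runs 1, rem=6, I/O yield, promote→Q0. Q0=[P3] Q1=[P1,P2] Q2=[]
t=11-12: P3@Q0 runs 1, rem=5, I/O yield, promote→Q0. Q0=[P3] Q1=[P1,P2] Q2=[]
t=12-13: P3@Q0 runs 1, rem=4, I/O yield, promote→Q0. Q0=[P3] Q1=[P1,P2] Q2=[]
t=13-14: P3@Q0 runs 1, rem=3, I/O yield, promote→Q0. Q0=[P3] Q1=[P1,P2] Q2=[]
t=14-15: P3@Q0 runs 1, rem=2, I/O yield, promote→Q0. Q0=[P3] Q1=[P1,P2] Q2=[]
t=15-16: P3@Q0 runs 1, rem=1, I/O yield, promote→Q0. Q0=[P3] Q1=[P1,P2] Q2=[]
t=16-17: P3@Q0 runs 1, rem=0, completes. Q0=[] Q1=[P1,P2] Q2=[]
t=17-22: P1@Q1 runs 5, rem=7, quantum used, demote→Q2. Q0=[] Q1=[P2] Q2=[P1]
t=22-27: P2@Q1 runs 5, rem=4, quantum used, demote→Q2. Q0=[] Q1=[] Q2=[P1,P2]
t=27-34: P1@Q2 runs 7, rem=0, completes. Q0=[] Q1=[] Q2=[P2]
t=34-38: P2@Q2 runs 4, rem=0, completes. Q0=[] Q1=[] Q2=[]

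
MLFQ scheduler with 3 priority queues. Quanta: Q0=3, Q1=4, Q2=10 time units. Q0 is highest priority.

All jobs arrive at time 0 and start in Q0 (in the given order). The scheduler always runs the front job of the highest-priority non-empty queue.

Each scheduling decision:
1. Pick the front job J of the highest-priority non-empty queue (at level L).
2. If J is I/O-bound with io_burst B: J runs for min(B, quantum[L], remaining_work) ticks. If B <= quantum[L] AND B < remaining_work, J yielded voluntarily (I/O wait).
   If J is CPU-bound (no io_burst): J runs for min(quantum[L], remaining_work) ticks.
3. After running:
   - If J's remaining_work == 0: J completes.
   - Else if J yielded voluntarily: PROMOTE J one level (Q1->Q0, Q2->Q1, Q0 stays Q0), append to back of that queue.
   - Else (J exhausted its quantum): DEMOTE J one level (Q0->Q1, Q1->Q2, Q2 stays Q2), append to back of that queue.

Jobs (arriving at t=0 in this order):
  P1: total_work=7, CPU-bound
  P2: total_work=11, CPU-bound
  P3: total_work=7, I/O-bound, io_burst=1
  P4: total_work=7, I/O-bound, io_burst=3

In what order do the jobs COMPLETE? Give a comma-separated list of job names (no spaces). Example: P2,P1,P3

t=0-3: P1@Q0 runs 3, rem=4, quantum used, demote→Q1. Q0=[P2,P3,P4] Q1=[P1] Q2=[]
t=3-6: P2@Q0 runs 3, rem=8, quantum used, demote→Q1. Q0=[P3,P4] Q1=[P1,P2] Q2=[]
t=6-7: P3@Q0 runs 1, rem=6, I/O yield, promote→Q0. Q0=[P4,P3] Q1=[P1,P2] Q2=[]
t=7-10: P4@Q0 runs 3, rem=4, I/O yield, promote→Q0. Q0=[P3,P4] Q1=[P1,P2] Q2=[]
t=10-11: P3@Q0 runs 1, rem=5, I/O yield, promote→Q0. Q0=[P4,P3] Q1=[P1,P2] Q2=[]
t=11-14: P4@Q0 runs 3, rem=1, I/O yield, promote→Q0. Q0=[P3,P4] Q1=[P1,P2] Q2=[]
t=14-15: P3@Q0 runs 1, rem=4, I/O yield, promote→Q0. Q0=[P4,P3] Q1=[P1,P2] Q2=[]
t=15-16: P4@Q0 runs 1, rem=0, completes. Q0=[P3] Q1=[P1,P2] Q2=[]
t=16-17: P3@Q0 runs 1, rem=3, I/O yield, promote→Q0. Q0=[P3] Q1=[P1,P2] Q2=[]
t=17-18: P3@Q0 runs 1, rem=2, I/O yield, promote→Q0. Q0=[P3] Q1=[P1,P2] Q2=[]
t=18-19: P3@Q0 runs 1, rem=1, I/O yield, promote→Q0. Q0=[P3] Q1=[P1,P2] Q2=[]
t=19-20: P3@Q0 runs 1, rem=0, completes. Q0=[] Q1=[P1,P2] Q2=[]
t=20-24: P1@Q1 runs 4, rem=0, completes. Q0=[] Q1=[P2] Q2=[]
t=24-28: P2@Q1 runs 4, rem=4, quantum used, demote→Q2. Q0=[] Q1=[] Q2=[P2]
t=28-32: P2@Q2 runs 4, rem=0, completes. Q0=[] Q1=[] Q2=[]

Answer: P4,P3,P1,P2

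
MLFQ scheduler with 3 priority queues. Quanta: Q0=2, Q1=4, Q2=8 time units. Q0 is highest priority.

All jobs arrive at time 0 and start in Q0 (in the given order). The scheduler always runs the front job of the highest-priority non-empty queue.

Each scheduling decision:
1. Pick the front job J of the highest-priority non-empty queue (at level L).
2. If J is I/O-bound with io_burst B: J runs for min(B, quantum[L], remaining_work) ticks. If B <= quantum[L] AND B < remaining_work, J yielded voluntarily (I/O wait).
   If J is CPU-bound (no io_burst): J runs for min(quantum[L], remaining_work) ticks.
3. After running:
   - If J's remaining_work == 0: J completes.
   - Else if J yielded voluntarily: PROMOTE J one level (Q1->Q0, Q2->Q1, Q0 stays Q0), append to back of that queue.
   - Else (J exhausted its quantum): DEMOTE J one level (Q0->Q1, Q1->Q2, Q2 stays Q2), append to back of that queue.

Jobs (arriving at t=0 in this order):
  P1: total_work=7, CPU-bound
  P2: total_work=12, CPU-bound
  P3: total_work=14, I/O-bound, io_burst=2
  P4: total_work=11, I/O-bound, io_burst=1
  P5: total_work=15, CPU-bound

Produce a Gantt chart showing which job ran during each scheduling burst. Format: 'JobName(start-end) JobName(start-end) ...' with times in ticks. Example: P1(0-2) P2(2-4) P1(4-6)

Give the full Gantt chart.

t=0-2: P1@Q0 runs 2, rem=5, quantum used, demote→Q1. Q0=[P2,P3,P4,P5] Q1=[P1] Q2=[]
t=2-4: P2@Q0 runs 2, rem=10, quantum used, demote→Q1. Q0=[P3,P4,P5] Q1=[P1,P2] Q2=[]
t=4-6: P3@Q0 runs 2, rem=12, I/O yield, promote→Q0. Q0=[P4,P5,P3] Q1=[P1,P2] Q2=[]
t=6-7: P4@Q0 runs 1, rem=10, I/O yield, promote→Q0. Q0=[P5,P3,P4] Q1=[P1,P2] Q2=[]
t=7-9: P5@Q0 runs 2, rem=13, quantum used, demote→Q1. Q0=[P3,P4] Q1=[P1,P2,P5] Q2=[]
t=9-11: P3@Q0 runs 2, rem=10, I/O yield, promote→Q0. Q0=[P4,P3] Q1=[P1,P2,P5] Q2=[]
t=11-12: P4@Q0 runs 1, rem=9, I/O yield, promote→Q0. Q0=[P3,P4] Q1=[P1,P2,P5] Q2=[]
t=12-14: P3@Q0 runs 2, rem=8, I/O yield, promote→Q0. Q0=[P4,P3] Q1=[P1,P2,P5] Q2=[]
t=14-15: P4@Q0 runs 1, rem=8, I/O yield, promote→Q0. Q0=[P3,P4] Q1=[P1,P2,P5] Q2=[]
t=15-17: P3@Q0 runs 2, rem=6, I/O yield, promote→Q0. Q0=[P4,P3] Q1=[P1,P2,P5] Q2=[]
t=17-18: P4@Q0 runs 1, rem=7, I/O yield, promote→Q0. Q0=[P3,P4] Q1=[P1,P2,P5] Q2=[]
t=18-20: P3@Q0 runs 2, rem=4, I/O yield, promote→Q0. Q0=[P4,P3] Q1=[P1,P2,P5] Q2=[]
t=20-21: P4@Q0 runs 1, rem=6, I/O yield, promote→Q0. Q0=[P3,P4] Q1=[P1,P2,P5] Q2=[]
t=21-23: P3@Q0 runs 2, rem=2, I/O yield, promote→Q0. Q0=[P4,P3] Q1=[P1,P2,P5] Q2=[]
t=23-24: P4@Q0 runs 1, rem=5, I/O yield, promote→Q0. Q0=[P3,P4] Q1=[P1,P2,P5] Q2=[]
t=24-26: P3@Q0 runs 2, rem=0, completes. Q0=[P4] Q1=[P1,P2,P5] Q2=[]
t=26-27: P4@Q0 runs 1, rem=4, I/O yield, promote→Q0. Q0=[P4] Q1=[P1,P2,P5] Q2=[]
t=27-28: P4@Q0 runs 1, rem=3, I/O yield, promote→Q0. Q0=[P4] Q1=[P1,P2,P5] Q2=[]
t=28-29: P4@Q0 runs 1, rem=2, I/O yield, promote→Q0. Q0=[P4] Q1=[P1,P2,P5] Q2=[]
t=29-30: P4@Q0 runs 1, rem=1, I/O yield, promote→Q0. Q0=[P4] Q1=[P1,P2,P5] Q2=[]
t=30-31: P4@Q0 runs 1, rem=0, completes. Q0=[] Q1=[P1,P2,P5] Q2=[]
t=31-35: P1@Q1 runs 4, rem=1, quantum used, demote→Q2. Q0=[] Q1=[P2,P5] Q2=[P1]
t=35-39: P2@Q1 runs 4, rem=6, quantum used, demote→Q2. Q0=[] Q1=[P5] Q2=[P1,P2]
t=39-43: P5@Q1 runs 4, rem=9, quantum used, demote→Q2. Q0=[] Q1=[] Q2=[P1,P2,P5]
t=43-44: P1@Q2 runs 1, rem=0, completes. Q0=[] Q1=[] Q2=[P2,P5]
t=44-50: P2@Q2 runs 6, rem=0, completes. Q0=[] Q1=[] Q2=[P5]
t=50-58: P5@Q2 runs 8, rem=1, quantum used, demote→Q2. Q0=[] Q1=[] Q2=[P5]
t=58-59: P5@Q2 runs 1, rem=0, completes. Q0=[] Q1=[] Q2=[]

Answer: P1(0-2) P2(2-4) P3(4-6) P4(6-7) P5(7-9) P3(9-11) P4(11-12) P3(12-14) P4(14-15) P3(15-17) P4(17-18) P3(18-20) P4(20-21) P3(21-23) P4(23-24) P3(24-26) P4(26-27) P4(27-28) P4(28-29) P4(29-30) P4(30-31) P1(31-35) P2(35-39) P5(39-43) P1(43-44) P2(44-50) P5(50-58) P5(58-59)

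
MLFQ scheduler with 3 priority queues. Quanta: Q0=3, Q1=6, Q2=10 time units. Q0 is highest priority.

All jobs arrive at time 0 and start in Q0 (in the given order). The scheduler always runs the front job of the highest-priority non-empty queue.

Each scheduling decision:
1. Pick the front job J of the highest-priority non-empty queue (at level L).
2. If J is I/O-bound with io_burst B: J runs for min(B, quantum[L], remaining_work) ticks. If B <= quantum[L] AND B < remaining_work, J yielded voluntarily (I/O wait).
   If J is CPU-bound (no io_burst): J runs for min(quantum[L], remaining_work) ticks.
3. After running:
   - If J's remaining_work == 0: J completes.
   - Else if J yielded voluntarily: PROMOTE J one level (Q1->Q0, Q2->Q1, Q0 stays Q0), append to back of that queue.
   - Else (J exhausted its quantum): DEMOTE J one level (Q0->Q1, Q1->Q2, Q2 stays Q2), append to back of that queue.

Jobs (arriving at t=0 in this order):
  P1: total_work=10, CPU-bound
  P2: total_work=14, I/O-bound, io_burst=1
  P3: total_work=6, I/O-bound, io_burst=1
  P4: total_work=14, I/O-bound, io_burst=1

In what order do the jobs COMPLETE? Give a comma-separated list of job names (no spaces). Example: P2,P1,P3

t=0-3: P1@Q0 runs 3, rem=7, quantum used, demote→Q1. Q0=[P2,P3,P4] Q1=[P1] Q2=[]
t=3-4: P2@Q0 runs 1, rem=13, I/O yield, promote→Q0. Q0=[P3,P4,P2] Q1=[P1] Q2=[]
t=4-5: P3@Q0 runs 1, rem=5, I/O yield, promote→Q0. Q0=[P4,P2,P3] Q1=[P1] Q2=[]
t=5-6: P4@Q0 runs 1, rem=13, I/O yield, promote→Q0. Q0=[P2,P3,P4] Q1=[P1] Q2=[]
t=6-7: P2@Q0 runs 1, rem=12, I/O yield, promote→Q0. Q0=[P3,P4,P2] Q1=[P1] Q2=[]
t=7-8: P3@Q0 runs 1, rem=4, I/O yield, promote→Q0. Q0=[P4,P2,P3] Q1=[P1] Q2=[]
t=8-9: P4@Q0 runs 1, rem=12, I/O yield, promote→Q0. Q0=[P2,P3,P4] Q1=[P1] Q2=[]
t=9-10: P2@Q0 runs 1, rem=11, I/O yield, promote→Q0. Q0=[P3,P4,P2] Q1=[P1] Q2=[]
t=10-11: P3@Q0 runs 1, rem=3, I/O yield, promote→Q0. Q0=[P4,P2,P3] Q1=[P1] Q2=[]
t=11-12: P4@Q0 runs 1, rem=11, I/O yield, promote→Q0. Q0=[P2,P3,P4] Q1=[P1] Q2=[]
t=12-13: P2@Q0 runs 1, rem=10, I/O yield, promote→Q0. Q0=[P3,P4,P2] Q1=[P1] Q2=[]
t=13-14: P3@Q0 runs 1, rem=2, I/O yield, promote→Q0. Q0=[P4,P2,P3] Q1=[P1] Q2=[]
t=14-15: P4@Q0 runs 1, rem=10, I/O yield, promote→Q0. Q0=[P2,P3,P4] Q1=[P1] Q2=[]
t=15-16: P2@Q0 runs 1, rem=9, I/O yield, promote→Q0. Q0=[P3,P4,P2] Q1=[P1] Q2=[]
t=16-17: P3@Q0 runs 1, rem=1, I/O yield, promote→Q0. Q0=[P4,P2,P3] Q1=[P1] Q2=[]
t=17-18: P4@Q0 runs 1, rem=9, I/O yield, promote→Q0. Q0=[P2,P3,P4] Q1=[P1] Q2=[]
t=18-19: P2@Q0 runs 1, rem=8, I/O yield, promote→Q0. Q0=[P3,P4,P2] Q1=[P1] Q2=[]
t=19-20: P3@Q0 runs 1, rem=0, completes. Q0=[P4,P2] Q1=[P1] Q2=[]
t=20-21: P4@Q0 runs 1, rem=8, I/O yield, promote→Q0. Q0=[P2,P4] Q1=[P1] Q2=[]
t=21-22: P2@Q0 runs 1, rem=7, I/O yield, promote→Q0. Q0=[P4,P2] Q1=[P1] Q2=[]
t=22-23: P4@Q0 runs 1, rem=7, I/O yield, promote→Q0. Q0=[P2,P4] Q1=[P1] Q2=[]
t=23-24: P2@Q0 runs 1, rem=6, I/O yield, promote→Q0. Q0=[P4,P2] Q1=[P1] Q2=[]
t=24-25: P4@Q0 runs 1, rem=6, I/O yield, promote→Q0. Q0=[P2,P4] Q1=[P1] Q2=[]
t=25-26: P2@Q0 runs 1, rem=5, I/O yield, promote→Q0. Q0=[P4,P2] Q1=[P1] Q2=[]
t=26-27: P4@Q0 runs 1, rem=5, I/O yield, promote→Q0. Q0=[P2,P4] Q1=[P1] Q2=[]
t=27-28: P2@Q0 runs 1, rem=4, I/O yield, promote→Q0. Q0=[P4,P2] Q1=[P1] Q2=[]
t=28-29: P4@Q0 runs 1, rem=4, I/O yield, promote→Q0. Q0=[P2,P4] Q1=[P1] Q2=[]
t=29-30: P2@Q0 runs 1, rem=3, I/O yield, promote→Q0. Q0=[P4,P2] Q1=[P1] Q2=[]
t=30-31: P4@Q0 runs 1, rem=3, I/O yield, promote→Q0. Q0=[P2,P4] Q1=[P1] Q2=[]
t=31-32: P2@Q0 runs 1, rem=2, I/O yield, promote→Q0. Q0=[P4,P2] Q1=[P1] Q2=[]
t=32-33: P4@Q0 runs 1, rem=2, I/O yield, promote→Q0. Q0=[P2,P4] Q1=[P1] Q2=[]
t=33-34: P2@Q0 runs 1, rem=1, I/O yield, promote→Q0. Q0=[P4,P2] Q1=[P1] Q2=[]
t=34-35: P4@Q0 runs 1, rem=1, I/O yield, promote→Q0. Q0=[P2,P4] Q1=[P1] Q2=[]
t=35-36: P2@Q0 runs 1, rem=0, completes. Q0=[P4] Q1=[P1] Q2=[]
t=36-37: P4@Q0 runs 1, rem=0, completes. Q0=[] Q1=[P1] Q2=[]
t=37-43: P1@Q1 runs 6, rem=1, quantum used, demote→Q2. Q0=[] Q1=[] Q2=[P1]
t=43-44: P1@Q2 runs 1, rem=0, completes. Q0=[] Q1=[] Q2=[]

Answer: P3,P2,P4,P1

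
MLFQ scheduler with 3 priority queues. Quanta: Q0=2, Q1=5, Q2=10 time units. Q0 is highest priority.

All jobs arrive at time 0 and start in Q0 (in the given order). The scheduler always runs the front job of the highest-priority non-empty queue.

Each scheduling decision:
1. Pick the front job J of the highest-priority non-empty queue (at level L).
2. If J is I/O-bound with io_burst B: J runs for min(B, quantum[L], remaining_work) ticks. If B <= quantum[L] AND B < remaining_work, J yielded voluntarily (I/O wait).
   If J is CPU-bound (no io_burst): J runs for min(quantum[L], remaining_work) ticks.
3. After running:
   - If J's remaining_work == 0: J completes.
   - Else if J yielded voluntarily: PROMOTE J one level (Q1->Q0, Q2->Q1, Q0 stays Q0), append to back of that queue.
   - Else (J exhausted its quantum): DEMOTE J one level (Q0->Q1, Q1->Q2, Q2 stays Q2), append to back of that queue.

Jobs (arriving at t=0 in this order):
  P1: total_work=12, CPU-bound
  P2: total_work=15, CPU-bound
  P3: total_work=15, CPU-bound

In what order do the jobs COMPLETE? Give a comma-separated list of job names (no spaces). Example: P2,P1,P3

Answer: P1,P2,P3

Derivation:
t=0-2: P1@Q0 runs 2, rem=10, quantum used, demote→Q1. Q0=[P2,P3] Q1=[P1] Q2=[]
t=2-4: P2@Q0 runs 2, rem=13, quantum used, demote→Q1. Q0=[P3] Q1=[P1,P2] Q2=[]
t=4-6: P3@Q0 runs 2, rem=13, quantum used, demote→Q1. Q0=[] Q1=[P1,P2,P3] Q2=[]
t=6-11: P1@Q1 runs 5, rem=5, quantum used, demote→Q2. Q0=[] Q1=[P2,P3] Q2=[P1]
t=11-16: P2@Q1 runs 5, rem=8, quantum used, demote→Q2. Q0=[] Q1=[P3] Q2=[P1,P2]
t=16-21: P3@Q1 runs 5, rem=8, quantum used, demote→Q2. Q0=[] Q1=[] Q2=[P1,P2,P3]
t=21-26: P1@Q2 runs 5, rem=0, completes. Q0=[] Q1=[] Q2=[P2,P3]
t=26-34: P2@Q2 runs 8, rem=0, completes. Q0=[] Q1=[] Q2=[P3]
t=34-42: P3@Q2 runs 8, rem=0, completes. Q0=[] Q1=[] Q2=[]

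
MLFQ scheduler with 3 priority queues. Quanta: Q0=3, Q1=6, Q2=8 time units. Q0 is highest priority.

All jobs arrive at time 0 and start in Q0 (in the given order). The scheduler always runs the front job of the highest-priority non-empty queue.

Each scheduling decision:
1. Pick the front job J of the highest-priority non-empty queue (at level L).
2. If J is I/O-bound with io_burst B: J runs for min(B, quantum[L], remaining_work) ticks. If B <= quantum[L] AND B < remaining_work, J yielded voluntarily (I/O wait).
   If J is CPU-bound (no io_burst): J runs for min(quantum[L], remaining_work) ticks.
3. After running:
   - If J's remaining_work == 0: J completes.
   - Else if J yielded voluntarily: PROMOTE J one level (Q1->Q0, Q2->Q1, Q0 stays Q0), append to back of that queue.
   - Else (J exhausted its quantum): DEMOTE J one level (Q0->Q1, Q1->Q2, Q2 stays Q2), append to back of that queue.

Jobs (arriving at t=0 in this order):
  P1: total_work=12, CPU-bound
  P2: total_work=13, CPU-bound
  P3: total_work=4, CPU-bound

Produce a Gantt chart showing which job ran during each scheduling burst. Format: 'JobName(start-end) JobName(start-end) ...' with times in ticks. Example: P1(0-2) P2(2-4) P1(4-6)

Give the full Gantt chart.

t=0-3: P1@Q0 runs 3, rem=9, quantum used, demote→Q1. Q0=[P2,P3] Q1=[P1] Q2=[]
t=3-6: P2@Q0 runs 3, rem=10, quantum used, demote→Q1. Q0=[P3] Q1=[P1,P2] Q2=[]
t=6-9: P3@Q0 runs 3, rem=1, quantum used, demote→Q1. Q0=[] Q1=[P1,P2,P3] Q2=[]
t=9-15: P1@Q1 runs 6, rem=3, quantum used, demote→Q2. Q0=[] Q1=[P2,P3] Q2=[P1]
t=15-21: P2@Q1 runs 6, rem=4, quantum used, demote→Q2. Q0=[] Q1=[P3] Q2=[P1,P2]
t=21-22: P3@Q1 runs 1, rem=0, completes. Q0=[] Q1=[] Q2=[P1,P2]
t=22-25: P1@Q2 runs 3, rem=0, completes. Q0=[] Q1=[] Q2=[P2]
t=25-29: P2@Q2 runs 4, rem=0, completes. Q0=[] Q1=[] Q2=[]

Answer: P1(0-3) P2(3-6) P3(6-9) P1(9-15) P2(15-21) P3(21-22) P1(22-25) P2(25-29)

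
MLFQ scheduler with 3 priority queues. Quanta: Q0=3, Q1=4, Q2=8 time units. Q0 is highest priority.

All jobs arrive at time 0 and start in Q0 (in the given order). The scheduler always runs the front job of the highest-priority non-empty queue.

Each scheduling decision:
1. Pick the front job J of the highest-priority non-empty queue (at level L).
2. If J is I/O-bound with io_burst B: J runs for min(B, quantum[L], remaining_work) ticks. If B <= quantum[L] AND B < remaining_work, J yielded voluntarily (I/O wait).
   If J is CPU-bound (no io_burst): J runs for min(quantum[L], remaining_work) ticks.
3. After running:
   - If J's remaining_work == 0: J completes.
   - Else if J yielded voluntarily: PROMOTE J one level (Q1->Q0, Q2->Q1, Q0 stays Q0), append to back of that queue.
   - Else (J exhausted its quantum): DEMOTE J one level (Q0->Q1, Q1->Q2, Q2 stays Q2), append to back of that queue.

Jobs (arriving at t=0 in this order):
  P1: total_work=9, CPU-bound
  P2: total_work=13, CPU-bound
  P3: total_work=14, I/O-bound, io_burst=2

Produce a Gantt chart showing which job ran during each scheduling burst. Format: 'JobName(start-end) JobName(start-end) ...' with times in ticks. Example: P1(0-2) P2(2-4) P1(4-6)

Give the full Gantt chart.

t=0-3: P1@Q0 runs 3, rem=6, quantum used, demote→Q1. Q0=[P2,P3] Q1=[P1] Q2=[]
t=3-6: P2@Q0 runs 3, rem=10, quantum used, demote→Q1. Q0=[P3] Q1=[P1,P2] Q2=[]
t=6-8: P3@Q0 runs 2, rem=12, I/O yield, promote→Q0. Q0=[P3] Q1=[P1,P2] Q2=[]
t=8-10: P3@Q0 runs 2, rem=10, I/O yield, promote→Q0. Q0=[P3] Q1=[P1,P2] Q2=[]
t=10-12: P3@Q0 runs 2, rem=8, I/O yield, promote→Q0. Q0=[P3] Q1=[P1,P2] Q2=[]
t=12-14: P3@Q0 runs 2, rem=6, I/O yield, promote→Q0. Q0=[P3] Q1=[P1,P2] Q2=[]
t=14-16: P3@Q0 runs 2, rem=4, I/O yield, promote→Q0. Q0=[P3] Q1=[P1,P2] Q2=[]
t=16-18: P3@Q0 runs 2, rem=2, I/O yield, promote→Q0. Q0=[P3] Q1=[P1,P2] Q2=[]
t=18-20: P3@Q0 runs 2, rem=0, completes. Q0=[] Q1=[P1,P2] Q2=[]
t=20-24: P1@Q1 runs 4, rem=2, quantum used, demote→Q2. Q0=[] Q1=[P2] Q2=[P1]
t=24-28: P2@Q1 runs 4, rem=6, quantum used, demote→Q2. Q0=[] Q1=[] Q2=[P1,P2]
t=28-30: P1@Q2 runs 2, rem=0, completes. Q0=[] Q1=[] Q2=[P2]
t=30-36: P2@Q2 runs 6, rem=0, completes. Q0=[] Q1=[] Q2=[]

Answer: P1(0-3) P2(3-6) P3(6-8) P3(8-10) P3(10-12) P3(12-14) P3(14-16) P3(16-18) P3(18-20) P1(20-24) P2(24-28) P1(28-30) P2(30-36)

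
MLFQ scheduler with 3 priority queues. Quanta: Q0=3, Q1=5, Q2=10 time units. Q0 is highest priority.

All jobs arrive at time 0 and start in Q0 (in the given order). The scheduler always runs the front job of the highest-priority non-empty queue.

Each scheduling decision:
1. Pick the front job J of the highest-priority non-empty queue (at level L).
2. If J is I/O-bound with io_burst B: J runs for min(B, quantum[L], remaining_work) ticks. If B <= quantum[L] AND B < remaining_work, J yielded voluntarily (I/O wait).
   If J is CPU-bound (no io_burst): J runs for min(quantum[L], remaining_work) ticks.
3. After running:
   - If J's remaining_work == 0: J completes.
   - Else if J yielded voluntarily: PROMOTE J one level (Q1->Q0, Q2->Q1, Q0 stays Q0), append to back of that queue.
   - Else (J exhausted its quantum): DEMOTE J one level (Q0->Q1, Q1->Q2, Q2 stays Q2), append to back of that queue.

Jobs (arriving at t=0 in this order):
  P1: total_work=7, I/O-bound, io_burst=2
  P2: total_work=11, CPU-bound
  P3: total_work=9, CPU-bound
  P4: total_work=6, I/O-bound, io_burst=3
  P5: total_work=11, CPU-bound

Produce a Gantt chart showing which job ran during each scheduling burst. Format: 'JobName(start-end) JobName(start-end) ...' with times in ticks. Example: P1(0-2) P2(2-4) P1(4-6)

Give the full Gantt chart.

t=0-2: P1@Q0 runs 2, rem=5, I/O yield, promote→Q0. Q0=[P2,P3,P4,P5,P1] Q1=[] Q2=[]
t=2-5: P2@Q0 runs 3, rem=8, quantum used, demote→Q1. Q0=[P3,P4,P5,P1] Q1=[P2] Q2=[]
t=5-8: P3@Q0 runs 3, rem=6, quantum used, demote→Q1. Q0=[P4,P5,P1] Q1=[P2,P3] Q2=[]
t=8-11: P4@Q0 runs 3, rem=3, I/O yield, promote→Q0. Q0=[P5,P1,P4] Q1=[P2,P3] Q2=[]
t=11-14: P5@Q0 runs 3, rem=8, quantum used, demote→Q1. Q0=[P1,P4] Q1=[P2,P3,P5] Q2=[]
t=14-16: P1@Q0 runs 2, rem=3, I/O yield, promote→Q0. Q0=[P4,P1] Q1=[P2,P3,P5] Q2=[]
t=16-19: P4@Q0 runs 3, rem=0, completes. Q0=[P1] Q1=[P2,P3,P5] Q2=[]
t=19-21: P1@Q0 runs 2, rem=1, I/O yield, promote→Q0. Q0=[P1] Q1=[P2,P3,P5] Q2=[]
t=21-22: P1@Q0 runs 1, rem=0, completes. Q0=[] Q1=[P2,P3,P5] Q2=[]
t=22-27: P2@Q1 runs 5, rem=3, quantum used, demote→Q2. Q0=[] Q1=[P3,P5] Q2=[P2]
t=27-32: P3@Q1 runs 5, rem=1, quantum used, demote→Q2. Q0=[] Q1=[P5] Q2=[P2,P3]
t=32-37: P5@Q1 runs 5, rem=3, quantum used, demote→Q2. Q0=[] Q1=[] Q2=[P2,P3,P5]
t=37-40: P2@Q2 runs 3, rem=0, completes. Q0=[] Q1=[] Q2=[P3,P5]
t=40-41: P3@Q2 runs 1, rem=0, completes. Q0=[] Q1=[] Q2=[P5]
t=41-44: P5@Q2 runs 3, rem=0, completes. Q0=[] Q1=[] Q2=[]

Answer: P1(0-2) P2(2-5) P3(5-8) P4(8-11) P5(11-14) P1(14-16) P4(16-19) P1(19-21) P1(21-22) P2(22-27) P3(27-32) P5(32-37) P2(37-40) P3(40-41) P5(41-44)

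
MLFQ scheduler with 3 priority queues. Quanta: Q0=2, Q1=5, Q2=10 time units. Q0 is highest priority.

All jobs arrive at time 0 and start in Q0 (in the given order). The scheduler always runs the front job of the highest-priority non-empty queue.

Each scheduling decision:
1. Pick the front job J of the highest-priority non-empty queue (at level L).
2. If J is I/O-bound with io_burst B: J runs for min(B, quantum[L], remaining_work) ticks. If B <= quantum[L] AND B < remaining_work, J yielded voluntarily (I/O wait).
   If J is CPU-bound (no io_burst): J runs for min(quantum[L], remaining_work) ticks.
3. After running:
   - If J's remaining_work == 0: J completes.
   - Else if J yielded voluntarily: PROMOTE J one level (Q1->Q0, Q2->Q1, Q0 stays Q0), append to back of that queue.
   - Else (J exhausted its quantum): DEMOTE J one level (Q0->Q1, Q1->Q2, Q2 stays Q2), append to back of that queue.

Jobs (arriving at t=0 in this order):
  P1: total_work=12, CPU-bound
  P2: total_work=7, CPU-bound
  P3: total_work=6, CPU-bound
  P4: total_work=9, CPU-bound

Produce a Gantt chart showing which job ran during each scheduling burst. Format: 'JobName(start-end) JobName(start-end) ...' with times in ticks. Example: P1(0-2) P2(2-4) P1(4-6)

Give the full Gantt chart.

t=0-2: P1@Q0 runs 2, rem=10, quantum used, demote→Q1. Q0=[P2,P3,P4] Q1=[P1] Q2=[]
t=2-4: P2@Q0 runs 2, rem=5, quantum used, demote→Q1. Q0=[P3,P4] Q1=[P1,P2] Q2=[]
t=4-6: P3@Q0 runs 2, rem=4, quantum used, demote→Q1. Q0=[P4] Q1=[P1,P2,P3] Q2=[]
t=6-8: P4@Q0 runs 2, rem=7, quantum used, demote→Q1. Q0=[] Q1=[P1,P2,P3,P4] Q2=[]
t=8-13: P1@Q1 runs 5, rem=5, quantum used, demote→Q2. Q0=[] Q1=[P2,P3,P4] Q2=[P1]
t=13-18: P2@Q1 runs 5, rem=0, completes. Q0=[] Q1=[P3,P4] Q2=[P1]
t=18-22: P3@Q1 runs 4, rem=0, completes. Q0=[] Q1=[P4] Q2=[P1]
t=22-27: P4@Q1 runs 5, rem=2, quantum used, demote→Q2. Q0=[] Q1=[] Q2=[P1,P4]
t=27-32: P1@Q2 runs 5, rem=0, completes. Q0=[] Q1=[] Q2=[P4]
t=32-34: P4@Q2 runs 2, rem=0, completes. Q0=[] Q1=[] Q2=[]

Answer: P1(0-2) P2(2-4) P3(4-6) P4(6-8) P1(8-13) P2(13-18) P3(18-22) P4(22-27) P1(27-32) P4(32-34)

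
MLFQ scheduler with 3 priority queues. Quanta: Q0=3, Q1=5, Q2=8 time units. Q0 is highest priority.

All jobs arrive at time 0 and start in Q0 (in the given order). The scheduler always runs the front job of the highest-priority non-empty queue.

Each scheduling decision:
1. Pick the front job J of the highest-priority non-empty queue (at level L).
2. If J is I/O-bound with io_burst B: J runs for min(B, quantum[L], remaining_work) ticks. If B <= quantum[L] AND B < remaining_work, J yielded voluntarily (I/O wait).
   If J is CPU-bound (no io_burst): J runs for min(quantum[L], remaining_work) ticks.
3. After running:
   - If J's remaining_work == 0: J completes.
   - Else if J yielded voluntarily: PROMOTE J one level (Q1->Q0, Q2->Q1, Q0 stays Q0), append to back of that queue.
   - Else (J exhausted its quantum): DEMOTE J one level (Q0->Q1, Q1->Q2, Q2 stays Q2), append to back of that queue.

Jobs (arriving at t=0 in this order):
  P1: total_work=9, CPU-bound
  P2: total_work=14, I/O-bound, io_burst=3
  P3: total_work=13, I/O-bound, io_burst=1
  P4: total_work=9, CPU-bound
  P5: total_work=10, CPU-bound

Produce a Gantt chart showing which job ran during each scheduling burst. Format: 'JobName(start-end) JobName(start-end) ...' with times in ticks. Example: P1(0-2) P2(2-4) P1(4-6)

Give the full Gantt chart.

t=0-3: P1@Q0 runs 3, rem=6, quantum used, demote→Q1. Q0=[P2,P3,P4,P5] Q1=[P1] Q2=[]
t=3-6: P2@Q0 runs 3, rem=11, I/O yield, promote→Q0. Q0=[P3,P4,P5,P2] Q1=[P1] Q2=[]
t=6-7: P3@Q0 runs 1, rem=12, I/O yield, promote→Q0. Q0=[P4,P5,P2,P3] Q1=[P1] Q2=[]
t=7-10: P4@Q0 runs 3, rem=6, quantum used, demote→Q1. Q0=[P5,P2,P3] Q1=[P1,P4] Q2=[]
t=10-13: P5@Q0 runs 3, rem=7, quantum used, demote→Q1. Q0=[P2,P3] Q1=[P1,P4,P5] Q2=[]
t=13-16: P2@Q0 runs 3, rem=8, I/O yield, promote→Q0. Q0=[P3,P2] Q1=[P1,P4,P5] Q2=[]
t=16-17: P3@Q0 runs 1, rem=11, I/O yield, promote→Q0. Q0=[P2,P3] Q1=[P1,P4,P5] Q2=[]
t=17-20: P2@Q0 runs 3, rem=5, I/O yield, promote→Q0. Q0=[P3,P2] Q1=[P1,P4,P5] Q2=[]
t=20-21: P3@Q0 runs 1, rem=10, I/O yield, promote→Q0. Q0=[P2,P3] Q1=[P1,P4,P5] Q2=[]
t=21-24: P2@Q0 runs 3, rem=2, I/O yield, promote→Q0. Q0=[P3,P2] Q1=[P1,P4,P5] Q2=[]
t=24-25: P3@Q0 runs 1, rem=9, I/O yield, promote→Q0. Q0=[P2,P3] Q1=[P1,P4,P5] Q2=[]
t=25-27: P2@Q0 runs 2, rem=0, completes. Q0=[P3] Q1=[P1,P4,P5] Q2=[]
t=27-28: P3@Q0 runs 1, rem=8, I/O yield, promote→Q0. Q0=[P3] Q1=[P1,P4,P5] Q2=[]
t=28-29: P3@Q0 runs 1, rem=7, I/O yield, promote→Q0. Q0=[P3] Q1=[P1,P4,P5] Q2=[]
t=29-30: P3@Q0 runs 1, rem=6, I/O yield, promote→Q0. Q0=[P3] Q1=[P1,P4,P5] Q2=[]
t=30-31: P3@Q0 runs 1, rem=5, I/O yield, promote→Q0. Q0=[P3] Q1=[P1,P4,P5] Q2=[]
t=31-32: P3@Q0 runs 1, rem=4, I/O yield, promote→Q0. Q0=[P3] Q1=[P1,P4,P5] Q2=[]
t=32-33: P3@Q0 runs 1, rem=3, I/O yield, promote→Q0. Q0=[P3] Q1=[P1,P4,P5] Q2=[]
t=33-34: P3@Q0 runs 1, rem=2, I/O yield, promote→Q0. Q0=[P3] Q1=[P1,P4,P5] Q2=[]
t=34-35: P3@Q0 runs 1, rem=1, I/O yield, promote→Q0. Q0=[P3] Q1=[P1,P4,P5] Q2=[]
t=35-36: P3@Q0 runs 1, rem=0, completes. Q0=[] Q1=[P1,P4,P5] Q2=[]
t=36-41: P1@Q1 runs 5, rem=1, quantum used, demote→Q2. Q0=[] Q1=[P4,P5] Q2=[P1]
t=41-46: P4@Q1 runs 5, rem=1, quantum used, demote→Q2. Q0=[] Q1=[P5] Q2=[P1,P4]
t=46-51: P5@Q1 runs 5, rem=2, quantum used, demote→Q2. Q0=[] Q1=[] Q2=[P1,P4,P5]
t=51-52: P1@Q2 runs 1, rem=0, completes. Q0=[] Q1=[] Q2=[P4,P5]
t=52-53: P4@Q2 runs 1, rem=0, completes. Q0=[] Q1=[] Q2=[P5]
t=53-55: P5@Q2 runs 2, rem=0, completes. Q0=[] Q1=[] Q2=[]

Answer: P1(0-3) P2(3-6) P3(6-7) P4(7-10) P5(10-13) P2(13-16) P3(16-17) P2(17-20) P3(20-21) P2(21-24) P3(24-25) P2(25-27) P3(27-28) P3(28-29) P3(29-30) P3(30-31) P3(31-32) P3(32-33) P3(33-34) P3(34-35) P3(35-36) P1(36-41) P4(41-46) P5(46-51) P1(51-52) P4(52-53) P5(53-55)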